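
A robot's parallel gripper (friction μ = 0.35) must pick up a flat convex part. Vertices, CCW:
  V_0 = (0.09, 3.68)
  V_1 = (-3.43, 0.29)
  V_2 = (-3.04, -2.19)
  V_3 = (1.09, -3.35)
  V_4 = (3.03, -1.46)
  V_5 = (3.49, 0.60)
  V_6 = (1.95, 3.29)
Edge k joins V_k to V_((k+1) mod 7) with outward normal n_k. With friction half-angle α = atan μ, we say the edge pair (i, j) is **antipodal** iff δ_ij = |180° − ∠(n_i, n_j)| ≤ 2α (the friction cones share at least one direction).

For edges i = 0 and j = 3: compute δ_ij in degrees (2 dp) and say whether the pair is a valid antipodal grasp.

α = atan 0.35 = 19.29°;  2α = 38.58°
edge 0: e_0 = (-3.52, -3.39);  n_0 = (-0.6937, +0.7203)
edge 3: e_3 = (+1.94, +1.89);  n_3 = (+0.6978, -0.7163)
∠(n_0, n_3) = 179.67°
δ = |180° − 179.67°| = 0.33°
0.33° ≤ 2α = 38.58°  →  valid

δ = 0.33°, valid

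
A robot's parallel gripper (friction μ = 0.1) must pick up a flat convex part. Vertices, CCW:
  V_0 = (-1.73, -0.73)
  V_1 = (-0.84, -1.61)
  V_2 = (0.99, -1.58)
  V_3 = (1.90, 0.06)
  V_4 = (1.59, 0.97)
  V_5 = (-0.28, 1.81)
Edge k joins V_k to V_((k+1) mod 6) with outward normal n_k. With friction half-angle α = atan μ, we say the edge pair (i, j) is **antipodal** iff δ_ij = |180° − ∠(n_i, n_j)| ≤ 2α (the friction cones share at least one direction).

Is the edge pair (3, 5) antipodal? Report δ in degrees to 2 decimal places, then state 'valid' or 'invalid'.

δ = 48.53°, invalid

α = atan 0.1 = 5.71°;  2α = 11.42°
edge 3: e_3 = (-0.31, +0.91);  n_3 = (+0.9466, +0.3225)
edge 5: e_5 = (-1.45, -2.54);  n_5 = (-0.8685, +0.4958)
∠(n_3, n_5) = 131.47°
δ = |180° − 131.47°| = 48.53°
48.53° > 2α = 11.42°  →  invalid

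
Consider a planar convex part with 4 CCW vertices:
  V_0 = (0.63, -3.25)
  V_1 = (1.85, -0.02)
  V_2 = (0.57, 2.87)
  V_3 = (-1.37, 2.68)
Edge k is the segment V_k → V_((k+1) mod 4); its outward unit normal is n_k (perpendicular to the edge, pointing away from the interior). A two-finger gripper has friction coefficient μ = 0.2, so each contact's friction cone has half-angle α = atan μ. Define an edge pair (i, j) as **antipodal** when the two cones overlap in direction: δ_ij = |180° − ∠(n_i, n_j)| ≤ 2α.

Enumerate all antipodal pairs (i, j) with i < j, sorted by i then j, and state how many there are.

count = 1; pairs: (1,3)

α = atan 0.2 = 11.31°;  2α = 22.62°
n_0 = (+0.9355, -0.3533)
n_1 = (+0.9143, +0.4050)
n_2 = (-0.0975, +0.9952)
n_3 = (-0.9476, -0.3196)
  (0,1): δ = 135.42°  ·
  (0,2): δ = 63.71°  ·
  (0,3): δ = 39.33°  ·
  (1,2): δ = 108.30°  ·
  (1,3): δ = 5.25°  ✓
  (2,3): δ = 76.96°  ·
antipodal pairs: 1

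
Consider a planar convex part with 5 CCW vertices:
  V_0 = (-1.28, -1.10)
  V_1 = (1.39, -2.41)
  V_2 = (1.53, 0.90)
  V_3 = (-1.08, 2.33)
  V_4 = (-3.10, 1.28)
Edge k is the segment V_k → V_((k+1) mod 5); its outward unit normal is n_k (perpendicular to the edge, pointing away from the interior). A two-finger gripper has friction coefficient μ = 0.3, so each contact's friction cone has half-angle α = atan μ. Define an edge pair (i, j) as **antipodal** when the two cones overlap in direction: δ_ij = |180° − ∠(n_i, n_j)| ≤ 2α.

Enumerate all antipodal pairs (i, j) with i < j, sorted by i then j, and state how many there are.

count = 2; pairs: (0,2), (2,4)

α = atan 0.3 = 16.70°;  2α = 33.40°
n_0 = (-0.4405, -0.8978)
n_1 = (+0.9991, -0.0423)
n_2 = (+0.4805, +0.8770)
n_3 = (-0.4612, +0.8873)
n_4 = (-0.7944, -0.6075)
  (0,1): δ = 66.29°  ·
  (0,2): δ = 2.58°  ✓
  (0,3): δ = 53.60°  ·
  (0,4): δ = 153.54°  ·
  (1,2): δ = 116.30°  ·
  (1,3): δ = 60.11°  ·
  (1,4): δ = 39.83°  ·
  (2,3): δ = 123.82°  ·
  (2,4): δ = 23.88°  ✓
  (3,4): δ = 80.06°  ·
antipodal pairs: 2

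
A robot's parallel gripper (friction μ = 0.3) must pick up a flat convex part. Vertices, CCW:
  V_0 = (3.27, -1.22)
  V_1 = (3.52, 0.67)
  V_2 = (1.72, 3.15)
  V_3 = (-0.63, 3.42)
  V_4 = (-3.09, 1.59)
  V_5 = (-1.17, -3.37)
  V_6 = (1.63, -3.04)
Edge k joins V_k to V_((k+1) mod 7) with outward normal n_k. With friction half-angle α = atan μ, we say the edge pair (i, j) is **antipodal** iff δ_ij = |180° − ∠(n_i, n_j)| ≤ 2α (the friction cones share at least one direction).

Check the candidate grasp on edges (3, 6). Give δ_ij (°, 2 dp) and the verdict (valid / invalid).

δ = 11.33°, valid

α = atan 0.3 = 16.70°;  2α = 33.40°
edge 3: e_3 = (-2.46, -1.83);  n_3 = (-0.5969, +0.8023)
edge 6: e_6 = (+1.64, +1.82);  n_6 = (+0.7429, -0.6694)
∠(n_3, n_6) = 168.67°
δ = |180° − 168.67°| = 11.33°
11.33° ≤ 2α = 33.40°  →  valid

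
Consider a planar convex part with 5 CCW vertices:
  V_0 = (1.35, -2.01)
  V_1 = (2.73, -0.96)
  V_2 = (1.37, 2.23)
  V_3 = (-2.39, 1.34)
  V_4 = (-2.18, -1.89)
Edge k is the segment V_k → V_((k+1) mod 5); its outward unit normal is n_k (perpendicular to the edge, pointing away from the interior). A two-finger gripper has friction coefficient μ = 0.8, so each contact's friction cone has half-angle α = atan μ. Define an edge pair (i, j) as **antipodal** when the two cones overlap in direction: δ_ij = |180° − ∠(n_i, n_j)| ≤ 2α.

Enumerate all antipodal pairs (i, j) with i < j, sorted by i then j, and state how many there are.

α = atan 0.8 = 38.66°;  2α = 77.32°
n_0 = (+0.6055, -0.7958)
n_1 = (+0.9199, +0.3922)
n_2 = (-0.2303, +0.9731)
n_3 = (-0.9979, -0.0649)
n_4 = (-0.0340, -0.9994)
  (0,1): δ = 104.18°  ·
  (0,2): δ = 23.95°  ✓
  (0,3): δ = 56.45°  ✓
  (0,4): δ = 140.79°  ·
  (1,2): δ = 99.77°  ·
  (1,3): δ = 19.37°  ✓
  (1,4): δ = 64.96°  ✓
  (2,3): δ = 99.60°  ·
  (2,4): δ = 15.26°  ✓
  (3,4): δ = 95.67°  ·
antipodal pairs: 5

count = 5; pairs: (0,2), (0,3), (1,3), (1,4), (2,4)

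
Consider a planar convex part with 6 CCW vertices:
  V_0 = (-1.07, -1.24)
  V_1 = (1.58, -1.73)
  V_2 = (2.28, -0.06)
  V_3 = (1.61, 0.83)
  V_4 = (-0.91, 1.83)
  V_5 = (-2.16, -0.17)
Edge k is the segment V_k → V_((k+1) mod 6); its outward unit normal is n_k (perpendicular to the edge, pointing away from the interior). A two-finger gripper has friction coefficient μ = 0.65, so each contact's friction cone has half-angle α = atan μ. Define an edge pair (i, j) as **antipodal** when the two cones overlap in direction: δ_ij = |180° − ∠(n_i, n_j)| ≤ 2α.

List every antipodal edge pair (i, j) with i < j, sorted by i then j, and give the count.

α = atan 0.65 = 33.02°;  2α = 66.05°
n_0 = (-0.1818, -0.9833)
n_1 = (+0.9223, -0.3866)
n_2 = (+0.7989, +0.6014)
n_3 = (+0.3688, +0.9295)
n_4 = (-0.8480, +0.5300)
n_5 = (-0.7005, -0.7136)
  (0,1): δ = 102.27°  ·
  (0,2): δ = 42.55°  ✓
  (0,3): δ = 11.17°  ✓
  (0,4): δ = 68.47°  ·
  (0,5): δ = 146.01°  ·
  (1,2): δ = 120.29°  ·
  (1,3): δ = 88.90°  ·
  (1,4): δ = 9.26°  ✓
  (1,5): δ = 68.27°  ·
  (2,3): δ = 148.62°  ·
  (2,4): δ = 68.98°  ·
  (2,5): δ = 8.56°  ✓
  (3,4): δ = 100.36°  ·
  (3,5): δ = 22.83°  ✓
  (4,5): δ = 102.46°  ·
antipodal pairs: 5

count = 5; pairs: (0,2), (0,3), (1,4), (2,5), (3,5)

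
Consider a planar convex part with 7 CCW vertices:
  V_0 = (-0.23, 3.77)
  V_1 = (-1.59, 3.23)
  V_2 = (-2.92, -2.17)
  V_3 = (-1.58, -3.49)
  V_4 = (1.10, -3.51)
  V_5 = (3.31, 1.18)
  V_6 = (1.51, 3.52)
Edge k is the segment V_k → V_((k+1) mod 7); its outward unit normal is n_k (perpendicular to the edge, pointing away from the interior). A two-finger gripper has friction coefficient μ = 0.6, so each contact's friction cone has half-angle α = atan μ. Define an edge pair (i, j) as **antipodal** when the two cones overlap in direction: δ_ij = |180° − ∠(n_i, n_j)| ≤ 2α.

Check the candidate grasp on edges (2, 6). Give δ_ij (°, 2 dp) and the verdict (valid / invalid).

α = atan 0.6 = 30.96°;  2α = 61.93°
edge 2: e_2 = (+1.34, -1.32);  n_2 = (-0.7018, -0.7124)
edge 6: e_6 = (-1.74, +0.25);  n_6 = (+0.1422, +0.9898)
∠(n_2, n_6) = 143.61°
δ = |180° − 143.61°| = 36.39°
36.39° ≤ 2α = 61.93°  →  valid

δ = 36.39°, valid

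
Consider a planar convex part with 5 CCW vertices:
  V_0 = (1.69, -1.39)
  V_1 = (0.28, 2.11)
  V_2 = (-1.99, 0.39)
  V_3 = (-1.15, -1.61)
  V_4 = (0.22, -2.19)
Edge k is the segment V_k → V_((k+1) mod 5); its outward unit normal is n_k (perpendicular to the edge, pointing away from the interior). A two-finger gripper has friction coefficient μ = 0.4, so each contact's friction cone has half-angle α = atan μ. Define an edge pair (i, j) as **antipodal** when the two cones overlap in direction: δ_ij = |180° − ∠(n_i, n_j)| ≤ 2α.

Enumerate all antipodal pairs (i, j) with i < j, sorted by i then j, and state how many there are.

α = atan 0.4 = 21.80°;  2α = 43.60°
n_0 = (+0.9276, +0.3737)
n_1 = (-0.6039, +0.7970)
n_2 = (-0.9220, -0.3872)
n_3 = (-0.3899, -0.9209)
n_4 = (+0.4780, -0.8784)
  (0,1): δ = 74.79°  ·
  (0,2): δ = 0.84°  ✓
  (0,3): δ = 45.11°  ·
  (0,4): δ = 96.61°  ·
  (1,2): δ = 104.37°  ·
  (1,3): δ = 60.10°  ·
  (1,4): δ = 8.60°  ✓
  (2,3): δ = 135.73°  ·
  (2,4): δ = 84.23°  ·
  (3,4): δ = 128.50°  ·
antipodal pairs: 2

count = 2; pairs: (0,2), (1,4)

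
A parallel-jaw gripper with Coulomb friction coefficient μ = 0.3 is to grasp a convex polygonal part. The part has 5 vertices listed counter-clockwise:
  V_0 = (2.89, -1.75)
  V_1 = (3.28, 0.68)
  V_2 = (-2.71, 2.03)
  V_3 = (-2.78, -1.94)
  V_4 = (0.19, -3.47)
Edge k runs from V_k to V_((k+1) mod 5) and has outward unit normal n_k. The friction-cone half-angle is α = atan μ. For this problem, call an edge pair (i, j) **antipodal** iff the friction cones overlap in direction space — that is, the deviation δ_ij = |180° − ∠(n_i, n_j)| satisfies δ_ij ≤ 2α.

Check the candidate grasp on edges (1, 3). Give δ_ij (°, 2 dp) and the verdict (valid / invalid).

δ = 14.55°, valid

α = atan 0.3 = 16.70°;  2α = 33.40°
edge 1: e_1 = (-5.99, +1.35);  n_1 = (+0.2199, +0.9755)
edge 3: e_3 = (+2.97, -1.53);  n_3 = (-0.4580, -0.8890)
∠(n_1, n_3) = 165.45°
δ = |180° − 165.45°| = 14.55°
14.55° ≤ 2α = 33.40°  →  valid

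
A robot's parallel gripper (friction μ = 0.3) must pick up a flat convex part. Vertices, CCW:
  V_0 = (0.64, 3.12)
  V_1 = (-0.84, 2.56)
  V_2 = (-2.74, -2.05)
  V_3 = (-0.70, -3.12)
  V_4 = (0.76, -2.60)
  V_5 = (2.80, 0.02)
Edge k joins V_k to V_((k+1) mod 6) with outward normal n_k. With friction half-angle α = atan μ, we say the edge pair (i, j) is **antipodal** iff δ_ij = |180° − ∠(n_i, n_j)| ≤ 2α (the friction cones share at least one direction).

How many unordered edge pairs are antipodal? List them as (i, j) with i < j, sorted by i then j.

α = atan 0.3 = 16.70°;  2α = 33.40°
n_0 = (-0.3539, +0.9353)
n_1 = (-0.9246, +0.3811)
n_2 = (-0.4645, -0.8856)
n_3 = (+0.3355, -0.9420)
n_4 = (+0.7890, -0.6144)
n_5 = (+0.8205, +0.5717)
  (0,1): δ = 133.12°  ·
  (0,2): δ = 48.40°  ·
  (0,3): δ = 1.12°  ✓
  (0,4): δ = 31.37°  ✓
  (0,5): δ = 104.14°  ·
  (1,2): δ = 95.28°  ·
  (1,3): δ = 48.00°  ·
  (1,4): δ = 15.51°  ✓
  (1,5): δ = 57.27°  ·
  (2,3): δ = 132.72°  ·
  (2,4): δ = 100.23°  ·
  (2,5): δ = 27.45°  ✓
  (3,4): δ = 147.51°  ·
  (3,5): δ = 74.74°  ·
  (4,5): δ = 107.23°  ·
antipodal pairs: 4

count = 4; pairs: (0,3), (0,4), (1,4), (2,5)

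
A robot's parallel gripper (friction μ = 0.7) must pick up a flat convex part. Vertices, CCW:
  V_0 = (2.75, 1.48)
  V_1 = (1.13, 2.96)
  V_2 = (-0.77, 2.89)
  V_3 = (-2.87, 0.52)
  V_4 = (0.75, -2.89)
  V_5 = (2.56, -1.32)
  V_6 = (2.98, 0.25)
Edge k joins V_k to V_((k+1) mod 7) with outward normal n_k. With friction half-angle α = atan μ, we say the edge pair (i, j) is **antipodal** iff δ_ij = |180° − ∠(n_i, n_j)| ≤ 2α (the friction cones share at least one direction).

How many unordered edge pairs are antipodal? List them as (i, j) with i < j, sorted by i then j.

α = atan 0.7 = 34.99°;  2α = 69.98°
n_0 = (+0.6745, +0.7383)
n_1 = (-0.0368, +0.9993)
n_2 = (-0.7485, +0.6632)
n_3 = (-0.6857, -0.7279)
n_4 = (+0.6552, -0.7554)
n_5 = (+0.9660, -0.2584)
n_6 = (+0.9830, +0.1838)
  (0,1): δ = 135.48°  ·
  (0,2): δ = 89.13°  ·
  (0,3): δ = 0.87°  ✓
  (0,4): δ = 83.35°  ·
  (0,5): δ = 117.44°  ·
  (0,6): δ = 143.01°  ·
  (1,2): δ = 133.65°  ·
  (1,3): δ = 45.40°  ✓
  (1,4): δ = 38.83°  ✓
  (1,5): δ = 72.91°  ·
  (1,6): δ = 98.48°  ·
  (2,3): δ = 91.75°  ·
  (2,4): δ = 7.52°  ✓
  (2,5): δ = 26.57°  ✓
  (2,6): δ = 52.13°  ✓
  (3,4): δ = 95.77°  ·
  (3,5): δ = 61.69°  ✓
  (3,6): δ = 36.12°  ✓
  (4,5): δ = 145.92°  ·
  (4,6): δ = 120.35°  ·
  (5,6): δ = 154.43°  ·
antipodal pairs: 8

count = 8; pairs: (0,3), (1,3), (1,4), (2,4), (2,5), (2,6), (3,5), (3,6)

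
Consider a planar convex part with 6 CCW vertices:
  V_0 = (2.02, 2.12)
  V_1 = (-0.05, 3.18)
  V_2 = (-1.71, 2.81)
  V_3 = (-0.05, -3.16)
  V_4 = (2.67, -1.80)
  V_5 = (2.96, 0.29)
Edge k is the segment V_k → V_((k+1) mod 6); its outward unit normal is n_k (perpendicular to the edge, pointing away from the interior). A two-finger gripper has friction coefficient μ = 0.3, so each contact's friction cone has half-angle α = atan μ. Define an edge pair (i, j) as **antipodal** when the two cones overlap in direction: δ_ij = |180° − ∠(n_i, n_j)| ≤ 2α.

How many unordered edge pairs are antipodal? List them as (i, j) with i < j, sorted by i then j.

α = atan 0.3 = 16.70°;  2α = 33.40°
n_0 = (+0.4558, +0.8901)
n_1 = (-0.2176, +0.9760)
n_2 = (-0.9634, -0.2679)
n_3 = (+0.4472, -0.8944)
n_4 = (+0.9905, -0.1374)
n_5 = (+0.8895, +0.4569)
  (0,1): δ = 140.32°  ·
  (0,2): δ = 47.35°  ·
  (0,3): δ = 53.68°  ·
  (0,4): δ = 109.22°  ·
  (0,5): δ = 144.30°  ·
  (1,2): δ = 87.03°  ·
  (1,3): δ = 14.00°  ✓
  (1,4): δ = 69.53°  ·
  (1,5): δ = 104.62°  ·
  (2,3): δ = 78.97°  ·
  (2,4): δ = 23.44°  ✓
  (2,5): δ = 11.65°  ✓
  (3,4): δ = 124.46°  ·
  (3,5): δ = 89.38°  ·
  (4,5): δ = 144.91°  ·
antipodal pairs: 3

count = 3; pairs: (1,3), (2,4), (2,5)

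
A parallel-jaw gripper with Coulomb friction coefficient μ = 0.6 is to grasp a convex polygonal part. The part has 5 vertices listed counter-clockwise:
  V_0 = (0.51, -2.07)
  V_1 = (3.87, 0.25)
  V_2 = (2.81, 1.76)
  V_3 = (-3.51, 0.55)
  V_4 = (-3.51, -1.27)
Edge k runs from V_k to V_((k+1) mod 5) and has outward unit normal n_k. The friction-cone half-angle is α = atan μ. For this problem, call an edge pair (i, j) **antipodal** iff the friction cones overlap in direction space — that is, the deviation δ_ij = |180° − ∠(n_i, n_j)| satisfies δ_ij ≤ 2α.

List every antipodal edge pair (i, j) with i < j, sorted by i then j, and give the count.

count = 5; pairs: (0,2), (0,3), (1,3), (1,4), (2,4)

α = atan 0.6 = 30.96°;  2α = 61.93°
n_0 = (+0.5682, -0.8229)
n_1 = (+0.8185, +0.5746)
n_2 = (-0.1880, +0.9822)
n_3 = (-1.0000, -0.0000)
n_4 = (-0.1952, -0.9808)
  (0,1): δ = 89.56°  ·
  (0,2): δ = 23.79°  ✓
  (0,3): δ = 55.38°  ✓
  (0,4): δ = 134.12°  ·
  (1,2): δ = 114.23°  ·
  (1,3): δ = 35.07°  ✓
  (1,4): δ = 43.68°  ✓
  (2,3): δ = 100.84°  ·
  (2,4): δ = 22.09°  ✓
  (3,4): δ = 101.26°  ·
antipodal pairs: 5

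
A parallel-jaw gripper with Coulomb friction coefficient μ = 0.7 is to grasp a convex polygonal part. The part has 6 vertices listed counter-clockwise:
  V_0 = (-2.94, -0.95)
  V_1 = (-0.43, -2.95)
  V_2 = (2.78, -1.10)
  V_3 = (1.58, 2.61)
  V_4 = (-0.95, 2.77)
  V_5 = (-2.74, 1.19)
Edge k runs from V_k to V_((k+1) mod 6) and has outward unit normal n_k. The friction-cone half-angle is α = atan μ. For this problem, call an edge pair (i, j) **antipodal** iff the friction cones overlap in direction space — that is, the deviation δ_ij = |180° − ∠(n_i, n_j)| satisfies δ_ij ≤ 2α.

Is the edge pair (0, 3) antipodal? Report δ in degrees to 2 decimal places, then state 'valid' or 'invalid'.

α = atan 0.7 = 34.99°;  2α = 69.98°
edge 0: e_0 = (+2.51, -2.00);  n_0 = (-0.6232, -0.7821)
edge 3: e_3 = (-2.53, +0.16);  n_3 = (+0.0631, +0.9980)
∠(n_0, n_3) = 145.07°
δ = |180° − 145.07°| = 34.93°
34.93° ≤ 2α = 69.98°  →  valid

δ = 34.93°, valid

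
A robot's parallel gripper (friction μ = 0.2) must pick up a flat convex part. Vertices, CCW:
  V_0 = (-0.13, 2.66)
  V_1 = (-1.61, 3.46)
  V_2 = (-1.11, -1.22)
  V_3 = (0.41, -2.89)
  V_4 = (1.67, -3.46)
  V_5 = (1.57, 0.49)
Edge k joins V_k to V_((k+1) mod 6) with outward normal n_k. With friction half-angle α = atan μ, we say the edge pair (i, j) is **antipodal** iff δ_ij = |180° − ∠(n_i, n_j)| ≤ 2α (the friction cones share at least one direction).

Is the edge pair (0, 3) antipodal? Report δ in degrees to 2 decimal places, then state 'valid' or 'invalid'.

δ = 4.05°, valid

α = atan 0.2 = 11.31°;  2α = 22.62°
edge 0: e_0 = (-1.48, +0.80);  n_0 = (+0.4755, +0.8797)
edge 3: e_3 = (+1.26, -0.57);  n_3 = (-0.4122, -0.9111)
∠(n_0, n_3) = 175.95°
δ = |180° − 175.95°| = 4.05°
4.05° ≤ 2α = 22.62°  →  valid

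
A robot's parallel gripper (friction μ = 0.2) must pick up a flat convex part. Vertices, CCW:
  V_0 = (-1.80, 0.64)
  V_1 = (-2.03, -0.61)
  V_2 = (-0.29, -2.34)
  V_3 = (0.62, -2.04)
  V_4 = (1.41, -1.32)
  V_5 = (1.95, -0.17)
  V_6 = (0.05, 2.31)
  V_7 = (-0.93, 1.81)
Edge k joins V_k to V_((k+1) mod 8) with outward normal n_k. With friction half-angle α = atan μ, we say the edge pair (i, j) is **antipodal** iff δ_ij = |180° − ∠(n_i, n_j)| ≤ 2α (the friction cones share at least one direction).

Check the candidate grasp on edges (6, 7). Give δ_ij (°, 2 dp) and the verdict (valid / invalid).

α = atan 0.2 = 11.31°;  2α = 22.62°
edge 6: e_6 = (-0.98, -0.50);  n_6 = (-0.4545, +0.8908)
edge 7: e_7 = (-0.87, -1.17);  n_7 = (-0.8025, +0.5967)
∠(n_6, n_7) = 26.34°
δ = |180° − 26.34°| = 153.66°
153.66° > 2α = 22.62°  →  invalid

δ = 153.66°, invalid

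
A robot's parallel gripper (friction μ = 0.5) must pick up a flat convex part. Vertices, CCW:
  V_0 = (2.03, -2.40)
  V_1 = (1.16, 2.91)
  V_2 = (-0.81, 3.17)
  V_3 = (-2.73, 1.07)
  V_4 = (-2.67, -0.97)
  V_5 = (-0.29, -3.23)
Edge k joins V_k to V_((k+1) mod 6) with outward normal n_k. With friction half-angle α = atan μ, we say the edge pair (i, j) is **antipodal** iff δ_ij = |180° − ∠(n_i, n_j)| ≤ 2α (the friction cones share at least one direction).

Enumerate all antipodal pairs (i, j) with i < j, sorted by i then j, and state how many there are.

count = 6; pairs: (0,2), (0,3), (0,4), (1,4), (1,5), (2,5)

α = atan 0.5 = 26.57°;  2α = 53.13°
n_0 = (+0.9868, +0.1617)
n_1 = (+0.1308, +0.9914)
n_2 = (-0.7380, +0.6748)
n_3 = (-0.9996, -0.0294)
n_4 = (-0.6886, -0.7252)
n_5 = (+0.3369, -0.9416)
  (0,1): δ = 106.82°  ·
  (0,2): δ = 51.74°  ✓
  (0,3): δ = 7.62°  ✓
  (0,4): δ = 37.18°  ✓
  (0,5): δ = 100.38°  ·
  (1,2): δ = 124.92°  ·
  (1,3): δ = 80.80°  ·
  (1,4): δ = 36.00°  ✓
  (1,5): δ = 27.20°  ✓
  (2,3): δ = 135.88°  ·
  (2,4): δ = 91.08°  ·
  (2,5): δ = 27.88°  ✓
  (3,4): δ = 135.20°  ·
  (3,5): δ = 72.00°  ·
  (4,5): δ = 116.80°  ·
antipodal pairs: 6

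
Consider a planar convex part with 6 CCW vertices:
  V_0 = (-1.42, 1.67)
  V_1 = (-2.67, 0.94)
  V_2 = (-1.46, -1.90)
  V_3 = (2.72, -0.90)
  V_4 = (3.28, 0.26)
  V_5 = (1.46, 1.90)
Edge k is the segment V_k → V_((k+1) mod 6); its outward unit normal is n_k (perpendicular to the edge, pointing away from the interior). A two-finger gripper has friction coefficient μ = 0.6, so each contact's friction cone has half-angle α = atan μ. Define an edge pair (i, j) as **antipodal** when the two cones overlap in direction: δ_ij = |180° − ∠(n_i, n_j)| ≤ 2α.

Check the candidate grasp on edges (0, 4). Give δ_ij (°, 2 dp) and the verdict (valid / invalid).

δ = 107.69°, invalid

α = atan 0.6 = 30.96°;  2α = 61.93°
edge 0: e_0 = (-1.25, -0.73);  n_0 = (-0.5043, +0.8635)
edge 4: e_4 = (-1.82, +1.64);  n_4 = (+0.6694, +0.7429)
∠(n_0, n_4) = 72.31°
δ = |180° − 72.31°| = 107.69°
107.69° > 2α = 61.93°  →  invalid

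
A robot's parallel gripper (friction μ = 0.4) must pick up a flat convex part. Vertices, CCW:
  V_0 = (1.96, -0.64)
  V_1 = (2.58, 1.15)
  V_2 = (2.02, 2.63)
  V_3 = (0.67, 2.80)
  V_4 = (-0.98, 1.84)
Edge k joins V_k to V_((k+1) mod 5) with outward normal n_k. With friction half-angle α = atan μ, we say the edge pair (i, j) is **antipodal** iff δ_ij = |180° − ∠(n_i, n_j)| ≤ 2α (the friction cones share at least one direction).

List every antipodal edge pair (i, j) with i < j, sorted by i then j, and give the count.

α = atan 0.4 = 21.80°;  2α = 43.60°
n_0 = (+0.9449, -0.3273)
n_1 = (+0.9353, +0.3539)
n_2 = (+0.1249, +0.9922)
n_3 = (-0.5029, +0.8643)
n_4 = (-0.6448, -0.7644)
  (0,1): δ = 140.17°  ·
  (0,2): δ = 78.07°  ·
  (0,3): δ = 40.70°  ✓
  (0,4): δ = 68.96°  ·
  (1,2): δ = 117.90°  ·
  (1,3): δ = 80.53°  ·
  (1,4): δ = 29.13°  ✓
  (2,3): δ = 142.63°  ·
  (2,4): δ = 32.97°  ✓
  (3,4): δ = 70.34°  ·
antipodal pairs: 3

count = 3; pairs: (0,3), (1,4), (2,4)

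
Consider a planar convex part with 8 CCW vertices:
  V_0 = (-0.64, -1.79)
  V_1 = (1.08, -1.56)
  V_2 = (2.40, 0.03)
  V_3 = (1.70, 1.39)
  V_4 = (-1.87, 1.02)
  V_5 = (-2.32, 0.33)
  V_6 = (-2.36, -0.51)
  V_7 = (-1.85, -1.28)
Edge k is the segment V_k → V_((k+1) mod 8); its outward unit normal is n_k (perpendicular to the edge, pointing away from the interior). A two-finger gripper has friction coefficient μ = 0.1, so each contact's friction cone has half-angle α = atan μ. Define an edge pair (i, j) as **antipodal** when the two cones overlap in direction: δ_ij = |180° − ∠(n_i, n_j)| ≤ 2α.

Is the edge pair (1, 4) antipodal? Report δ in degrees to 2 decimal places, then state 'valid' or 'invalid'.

δ = 6.59°, valid

α = atan 0.1 = 5.71°;  2α = 11.42°
edge 1: e_1 = (+1.32, +1.59);  n_1 = (+0.7694, -0.6388)
edge 4: e_4 = (-0.45, -0.69);  n_4 = (-0.8376, +0.5463)
∠(n_1, n_4) = 173.41°
δ = |180° − 173.41°| = 6.59°
6.59° ≤ 2α = 11.42°  →  valid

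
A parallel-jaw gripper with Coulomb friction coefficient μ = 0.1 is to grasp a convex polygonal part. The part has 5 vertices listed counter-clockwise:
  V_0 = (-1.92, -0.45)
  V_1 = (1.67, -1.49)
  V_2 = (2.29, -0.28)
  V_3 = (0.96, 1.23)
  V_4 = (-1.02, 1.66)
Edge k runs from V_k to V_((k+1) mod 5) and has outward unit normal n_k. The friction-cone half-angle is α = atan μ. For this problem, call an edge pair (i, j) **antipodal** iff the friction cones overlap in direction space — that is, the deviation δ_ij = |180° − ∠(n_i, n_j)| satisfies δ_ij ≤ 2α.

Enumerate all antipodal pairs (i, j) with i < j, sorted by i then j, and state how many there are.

count = 2; pairs: (0,3), (1,4)

α = atan 0.1 = 5.71°;  2α = 11.42°
n_0 = (-0.2783, -0.9605)
n_1 = (+0.8900, -0.4560)
n_2 = (+0.7504, +0.6610)
n_3 = (+0.2122, +0.9772)
n_4 = (-0.9198, +0.3923)
  (0,1): δ = 100.97°  ·
  (0,2): δ = 32.47°  ·
  (0,3): δ = 3.90°  ✓
  (0,4): δ = 83.06°  ·
  (1,2): δ = 111.50°  ·
  (1,3): δ = 75.12°  ·
  (1,4): δ = 4.03°  ✓
  (2,3): δ = 143.63°  ·
  (2,4): δ = 64.47°  ·
  (3,4): δ = 100.85°  ·
antipodal pairs: 2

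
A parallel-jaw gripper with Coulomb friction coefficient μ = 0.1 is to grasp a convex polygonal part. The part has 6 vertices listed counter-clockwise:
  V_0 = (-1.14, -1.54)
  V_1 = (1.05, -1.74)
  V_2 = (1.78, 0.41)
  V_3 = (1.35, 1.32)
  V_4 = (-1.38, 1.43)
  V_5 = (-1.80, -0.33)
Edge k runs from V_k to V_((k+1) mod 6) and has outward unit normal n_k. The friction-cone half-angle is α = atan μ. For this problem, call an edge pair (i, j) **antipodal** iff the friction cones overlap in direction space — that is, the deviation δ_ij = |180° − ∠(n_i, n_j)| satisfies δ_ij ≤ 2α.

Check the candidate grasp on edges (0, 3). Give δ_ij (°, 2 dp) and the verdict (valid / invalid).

δ = 2.91°, valid

α = atan 0.1 = 5.71°;  2α = 11.42°
edge 0: e_0 = (+2.19, -0.20);  n_0 = (-0.0909, -0.9959)
edge 3: e_3 = (-2.73, +0.11);  n_3 = (+0.0403, +0.9992)
∠(n_0, n_3) = 177.09°
δ = |180° − 177.09°| = 2.91°
2.91° ≤ 2α = 11.42°  →  valid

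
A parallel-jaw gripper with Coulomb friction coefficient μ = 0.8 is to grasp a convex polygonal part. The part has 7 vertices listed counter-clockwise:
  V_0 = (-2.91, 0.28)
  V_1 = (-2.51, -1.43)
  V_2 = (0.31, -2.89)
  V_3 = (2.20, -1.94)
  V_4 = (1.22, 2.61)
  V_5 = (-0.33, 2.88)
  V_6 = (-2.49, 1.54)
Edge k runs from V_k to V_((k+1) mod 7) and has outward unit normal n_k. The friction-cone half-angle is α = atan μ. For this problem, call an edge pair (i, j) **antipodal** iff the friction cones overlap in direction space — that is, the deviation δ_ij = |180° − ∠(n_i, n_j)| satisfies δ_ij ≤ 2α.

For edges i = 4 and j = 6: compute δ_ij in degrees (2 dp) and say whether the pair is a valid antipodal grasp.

α = atan 0.8 = 38.66°;  2α = 77.32°
edge 4: e_4 = (-1.55, +0.27);  n_4 = (+0.1716, +0.9852)
edge 6: e_6 = (-0.42, -1.26);  n_6 = (-0.9487, +0.3162)
∠(n_4, n_6) = 81.45°
δ = |180° − 81.45°| = 98.55°
98.55° > 2α = 77.32°  →  invalid

δ = 98.55°, invalid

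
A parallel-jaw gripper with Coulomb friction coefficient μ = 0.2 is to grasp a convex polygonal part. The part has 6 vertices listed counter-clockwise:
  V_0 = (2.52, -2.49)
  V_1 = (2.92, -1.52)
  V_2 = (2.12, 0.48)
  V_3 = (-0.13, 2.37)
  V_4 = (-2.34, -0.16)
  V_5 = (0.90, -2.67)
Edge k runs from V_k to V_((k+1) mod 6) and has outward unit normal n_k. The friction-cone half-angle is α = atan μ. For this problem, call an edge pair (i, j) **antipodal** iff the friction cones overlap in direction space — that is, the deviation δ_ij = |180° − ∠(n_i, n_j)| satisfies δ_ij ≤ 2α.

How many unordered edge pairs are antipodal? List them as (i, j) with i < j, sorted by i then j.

count = 2; pairs: (0,3), (2,4)

α = atan 0.2 = 11.31°;  2α = 22.62°
n_0 = (+0.9245, -0.3812)
n_1 = (+0.9285, +0.3714)
n_2 = (+0.6432, +0.7657)
n_3 = (-0.7531, +0.6579)
n_4 = (-0.6124, -0.7905)
n_5 = (+0.1104, -0.9939)
  (0,1): δ = 135.79°  ·
  (0,2): δ = 107.62°  ·
  (0,3): δ = 18.73°  ✓
  (0,4): δ = 74.65°  ·
  (0,5): δ = 118.75°  ·
  (1,2): δ = 151.83°  ·
  (1,3): δ = 62.94°  ·
  (1,4): δ = 30.43°  ·
  (1,5): δ = 74.54°  ·
  (2,3): δ = 91.11°  ·
  (2,4): δ = 2.27°  ✓
  (2,5): δ = 46.37°  ·
  (3,4): δ = 86.63°  ·
  (3,5): δ = 42.52°  ·
  (4,5): δ = 135.90°  ·
antipodal pairs: 2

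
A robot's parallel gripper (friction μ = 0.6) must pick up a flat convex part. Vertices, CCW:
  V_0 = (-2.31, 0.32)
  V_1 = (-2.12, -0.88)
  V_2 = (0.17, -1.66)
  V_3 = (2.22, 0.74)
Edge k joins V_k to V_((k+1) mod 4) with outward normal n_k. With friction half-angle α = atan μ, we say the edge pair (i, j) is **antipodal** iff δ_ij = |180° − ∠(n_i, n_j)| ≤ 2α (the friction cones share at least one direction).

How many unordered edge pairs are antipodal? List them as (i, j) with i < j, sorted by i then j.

α = atan 0.6 = 30.96°;  2α = 61.93°
n_0 = (-0.9877, -0.1564)
n_1 = (-0.3224, -0.9466)
n_2 = (+0.7604, -0.6495)
n_3 = (-0.0923, +0.9957)
  (0,1): δ = 117.81°  ·
  (0,2): δ = 49.50°  ✓
  (0,3): δ = 86.30°  ·
  (1,2): δ = 111.69°  ·
  (1,3): δ = 24.11°  ✓
  (2,3): δ = 44.20°  ✓
antipodal pairs: 3

count = 3; pairs: (0,2), (1,3), (2,3)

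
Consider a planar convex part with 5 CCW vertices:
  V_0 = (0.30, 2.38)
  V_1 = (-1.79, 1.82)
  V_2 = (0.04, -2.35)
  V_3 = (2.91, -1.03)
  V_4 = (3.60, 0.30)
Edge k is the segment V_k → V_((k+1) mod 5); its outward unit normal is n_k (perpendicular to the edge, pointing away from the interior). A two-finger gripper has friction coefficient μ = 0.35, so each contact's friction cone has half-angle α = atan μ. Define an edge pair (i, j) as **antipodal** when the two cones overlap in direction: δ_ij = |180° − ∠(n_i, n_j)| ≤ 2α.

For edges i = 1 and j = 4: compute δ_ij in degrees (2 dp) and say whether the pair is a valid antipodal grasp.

δ = 34.08°, valid

α = atan 0.35 = 19.29°;  2α = 38.58°
edge 1: e_1 = (+1.83, -4.17);  n_1 = (-0.9157, -0.4019)
edge 4: e_4 = (-3.30, +2.08);  n_4 = (+0.5332, +0.8460)
∠(n_1, n_4) = 145.92°
δ = |180° − 145.92°| = 34.08°
34.08° ≤ 2α = 38.58°  →  valid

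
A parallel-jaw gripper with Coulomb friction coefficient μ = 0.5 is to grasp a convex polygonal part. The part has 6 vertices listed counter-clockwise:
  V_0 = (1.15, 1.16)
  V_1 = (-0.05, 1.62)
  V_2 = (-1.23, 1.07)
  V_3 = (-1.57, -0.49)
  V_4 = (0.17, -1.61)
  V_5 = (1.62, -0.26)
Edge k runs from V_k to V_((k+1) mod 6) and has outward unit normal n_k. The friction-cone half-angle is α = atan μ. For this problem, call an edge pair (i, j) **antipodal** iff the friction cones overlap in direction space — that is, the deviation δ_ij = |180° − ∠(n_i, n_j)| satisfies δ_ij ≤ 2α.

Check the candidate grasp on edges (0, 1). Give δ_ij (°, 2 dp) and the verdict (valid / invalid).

δ = 134.04°, invalid

α = atan 0.5 = 26.57°;  2α = 53.13°
edge 0: e_0 = (-1.20, +0.46);  n_0 = (+0.3579, +0.9337)
edge 1: e_1 = (-1.18, -0.55);  n_1 = (-0.4225, +0.9064)
∠(n_0, n_1) = 45.96°
δ = |180° − 45.96°| = 134.04°
134.04° > 2α = 53.13°  →  invalid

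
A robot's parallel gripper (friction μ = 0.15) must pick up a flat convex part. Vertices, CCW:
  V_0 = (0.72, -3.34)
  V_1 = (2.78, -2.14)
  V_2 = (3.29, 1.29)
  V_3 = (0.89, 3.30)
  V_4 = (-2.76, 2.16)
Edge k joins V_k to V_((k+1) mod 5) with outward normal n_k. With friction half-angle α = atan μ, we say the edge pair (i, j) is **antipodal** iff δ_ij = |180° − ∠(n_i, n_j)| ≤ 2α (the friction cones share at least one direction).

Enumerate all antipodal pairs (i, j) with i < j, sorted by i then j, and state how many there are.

count = 1; pairs: (0,3)

α = atan 0.15 = 8.53°;  2α = 17.06°
n_0 = (+0.5033, -0.8641)
n_1 = (+0.9891, -0.1471)
n_2 = (+0.6421, +0.7666)
n_3 = (-0.2981, +0.9545)
n_4 = (-0.8451, -0.5347)
  (0,1): δ = 128.68°  ·
  (0,2): δ = 70.17°  ·
  (0,3): δ = 12.88°  ✓
  (0,4): δ = 92.10°  ·
  (1,2): δ = 121.49°  ·
  (1,3): δ = 64.20°  ·
  (1,4): δ = 40.78°  ·
  (2,3): δ = 122.71°  ·
  (2,4): δ = 17.73°  ·
  (3,4): δ = 75.02°  ·
antipodal pairs: 1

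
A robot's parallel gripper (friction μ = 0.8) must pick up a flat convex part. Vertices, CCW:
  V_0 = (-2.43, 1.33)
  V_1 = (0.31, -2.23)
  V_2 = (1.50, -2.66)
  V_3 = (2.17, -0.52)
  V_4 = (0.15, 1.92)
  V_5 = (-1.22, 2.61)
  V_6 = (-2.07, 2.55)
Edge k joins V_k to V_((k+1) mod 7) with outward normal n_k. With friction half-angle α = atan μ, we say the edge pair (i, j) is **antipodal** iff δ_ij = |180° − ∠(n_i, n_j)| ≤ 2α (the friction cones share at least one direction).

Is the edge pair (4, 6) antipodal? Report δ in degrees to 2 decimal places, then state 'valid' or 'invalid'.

α = atan 0.8 = 38.66°;  2α = 77.32°
edge 4: e_4 = (-1.37, +0.69);  n_4 = (+0.4498, +0.8931)
edge 6: e_6 = (-0.36, -1.22);  n_6 = (-0.9591, +0.2830)
∠(n_4, n_6) = 100.29°
δ = |180° − 100.29°| = 79.71°
79.71° > 2α = 77.32°  →  invalid

δ = 79.71°, invalid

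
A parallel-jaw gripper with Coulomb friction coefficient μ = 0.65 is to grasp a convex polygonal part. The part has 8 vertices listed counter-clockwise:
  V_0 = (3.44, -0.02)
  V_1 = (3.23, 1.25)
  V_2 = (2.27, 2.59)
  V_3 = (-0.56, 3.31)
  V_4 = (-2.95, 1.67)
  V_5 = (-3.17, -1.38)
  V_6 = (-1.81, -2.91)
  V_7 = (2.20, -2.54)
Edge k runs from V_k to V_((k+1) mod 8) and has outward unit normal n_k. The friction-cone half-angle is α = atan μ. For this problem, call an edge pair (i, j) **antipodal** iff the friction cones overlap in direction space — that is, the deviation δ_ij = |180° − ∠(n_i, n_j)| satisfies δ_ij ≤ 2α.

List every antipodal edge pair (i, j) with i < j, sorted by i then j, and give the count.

α = atan 0.65 = 33.02°;  2α = 66.05°
n_0 = (+0.9866, +0.1631)
n_1 = (+0.8129, +0.5824)
n_2 = (+0.2466, +0.9691)
n_3 = (-0.5658, +0.8245)
n_4 = (-0.9974, +0.0719)
n_5 = (-0.7474, -0.6644)
n_6 = (+0.0919, -0.9958)
n_7 = (+0.8973, -0.4415)
  (0,1): δ = 153.77°  ·
  (0,2): δ = 113.66°  ·
  (0,3): δ = 64.93°  ✓
  (0,4): δ = 13.51°  ✓
  (0,5): δ = 32.24°  ✓
  (0,6): δ = 85.88°  ·
  (0,7): δ = 144.41°  ·
  (1,2): δ = 139.89°  ·
  (1,3): δ = 91.16°  ·
  (1,4): δ = 39.74°  ✓
  (1,5): δ = 6.02°  ✓
  (1,6): δ = 59.65°  ✓
  (1,7): δ = 118.18°  ·
  (2,3): δ = 131.27°  ·
  (2,4): δ = 79.85°  ·
  (2,5): δ = 34.09°  ✓
  (2,6): δ = 19.55°  ✓
  (2,7): δ = 78.07°  ·
  (3,4): δ = 128.58°  ·
  (3,5): δ = 82.82°  ·
  (3,6): δ = 29.19°  ✓
  (3,7): δ = 29.34°  ✓
  (4,5): δ = 134.24°  ·
  (4,6): δ = 80.60°  ·
  (4,7): δ = 22.07°  ✓
  (5,6): δ = 126.36°  ·
  (5,7): δ = 67.83°  ·
  (6,7): δ = 121.47°  ·
antipodal pairs: 11

count = 11; pairs: (0,3), (0,4), (0,5), (1,4), (1,5), (1,6), (2,5), (2,6), (3,6), (3,7), (4,7)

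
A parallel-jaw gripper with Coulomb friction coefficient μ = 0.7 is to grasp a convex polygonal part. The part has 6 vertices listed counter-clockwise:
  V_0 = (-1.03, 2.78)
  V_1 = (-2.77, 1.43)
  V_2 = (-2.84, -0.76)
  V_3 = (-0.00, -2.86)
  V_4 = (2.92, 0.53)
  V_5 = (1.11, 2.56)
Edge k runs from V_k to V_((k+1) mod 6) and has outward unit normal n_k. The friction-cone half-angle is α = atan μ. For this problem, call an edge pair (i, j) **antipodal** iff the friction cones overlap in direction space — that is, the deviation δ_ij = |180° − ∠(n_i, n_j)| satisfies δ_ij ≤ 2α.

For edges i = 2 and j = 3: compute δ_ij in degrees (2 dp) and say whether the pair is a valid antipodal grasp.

δ = 94.26°, invalid

α = atan 0.7 = 34.99°;  2α = 69.98°
edge 2: e_2 = (+2.84, -2.10);  n_2 = (-0.5946, -0.8041)
edge 3: e_3 = (+2.92, +3.39);  n_3 = (+0.7577, -0.6526)
∠(n_2, n_3) = 85.74°
δ = |180° − 85.74°| = 94.26°
94.26° > 2α = 69.98°  →  invalid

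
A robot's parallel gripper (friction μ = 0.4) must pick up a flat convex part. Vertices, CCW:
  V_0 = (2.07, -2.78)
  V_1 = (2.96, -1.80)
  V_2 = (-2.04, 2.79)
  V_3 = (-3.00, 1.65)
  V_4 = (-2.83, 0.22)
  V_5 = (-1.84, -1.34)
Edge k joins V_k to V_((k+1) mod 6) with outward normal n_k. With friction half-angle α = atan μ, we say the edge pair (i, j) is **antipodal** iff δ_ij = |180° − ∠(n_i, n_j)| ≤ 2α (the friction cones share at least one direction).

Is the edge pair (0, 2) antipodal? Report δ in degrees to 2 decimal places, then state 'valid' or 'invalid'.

δ = 2.14°, valid

α = atan 0.4 = 21.80°;  2α = 43.60°
edge 0: e_0 = (+0.89, +0.98);  n_0 = (+0.7403, -0.6723)
edge 2: e_2 = (-0.96, -1.14);  n_2 = (-0.7649, +0.6441)
∠(n_0, n_2) = 177.86°
δ = |180° − 177.86°| = 2.14°
2.14° ≤ 2α = 43.60°  →  valid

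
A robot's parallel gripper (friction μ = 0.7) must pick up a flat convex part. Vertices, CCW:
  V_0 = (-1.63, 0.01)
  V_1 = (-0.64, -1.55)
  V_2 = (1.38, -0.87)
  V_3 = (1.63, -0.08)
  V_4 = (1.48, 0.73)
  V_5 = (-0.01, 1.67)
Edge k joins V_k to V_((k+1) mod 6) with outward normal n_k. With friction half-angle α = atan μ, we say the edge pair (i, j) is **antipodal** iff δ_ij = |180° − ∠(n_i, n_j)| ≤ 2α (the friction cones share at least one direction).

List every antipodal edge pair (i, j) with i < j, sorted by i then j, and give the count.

count = 7; pairs: (0,2), (0,3), (0,4), (1,4), (1,5), (2,5), (3,5)

α = atan 0.7 = 34.99°;  2α = 69.98°
n_0 = (-0.8443, -0.5358)
n_1 = (+0.3190, -0.9477)
n_2 = (+0.9534, -0.3017)
n_3 = (+0.9833, +0.1821)
n_4 = (+0.5336, +0.8458)
n_5 = (-0.7157, +0.6984)
  (0,1): δ = 103.79°  ·
  (0,2): δ = 49.96°  ✓
  (0,3): δ = 21.91°  ✓
  (0,4): δ = 25.35°  ✓
  (0,5): δ = 103.30°  ·
  (1,2): δ = 126.17°  ·
  (1,3): δ = 98.11°  ·
  (1,4): δ = 50.85°  ✓
  (1,5): δ = 27.09°  ✓
  (2,3): δ = 151.95°  ·
  (2,4): δ = 104.69°  ·
  (2,5): δ = 26.74°  ✓
  (3,4): δ = 132.74°  ·
  (3,5): δ = 54.79°  ✓
  (4,5): δ = 102.05°  ·
antipodal pairs: 7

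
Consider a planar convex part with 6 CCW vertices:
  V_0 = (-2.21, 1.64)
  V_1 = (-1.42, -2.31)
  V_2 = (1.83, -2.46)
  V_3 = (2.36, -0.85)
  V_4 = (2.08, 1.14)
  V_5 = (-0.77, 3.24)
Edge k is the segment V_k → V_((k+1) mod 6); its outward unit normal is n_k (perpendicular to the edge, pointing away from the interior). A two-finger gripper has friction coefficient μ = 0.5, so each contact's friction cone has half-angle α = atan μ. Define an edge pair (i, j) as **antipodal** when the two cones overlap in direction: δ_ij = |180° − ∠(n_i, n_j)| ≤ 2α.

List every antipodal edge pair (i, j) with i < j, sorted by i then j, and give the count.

count = 7; pairs: (0,2), (0,3), (0,4), (1,4), (1,5), (2,5), (3,5)

α = atan 0.5 = 26.57°;  2α = 53.13°
n_0 = (-0.9806, -0.1961)
n_1 = (-0.0461, -0.9989)
n_2 = (+0.9499, -0.3127)
n_3 = (+0.9902, +0.1393)
n_4 = (+0.5932, +0.8051)
n_5 = (-0.7433, +0.6690)
  (0,1): δ = 103.95°  ·
  (0,2): δ = 29.53°  ✓
  (0,3): δ = 3.30°  ✓
  (0,4): δ = 42.31°  ✓
  (0,5): δ = 126.70°  ·
  (1,2): δ = 105.58°  ·
  (1,3): δ = 79.35°  ·
  (1,4): δ = 33.74°  ✓
  (1,5): δ = 50.66°  ✓
  (2,3): δ = 153.77°  ·
  (2,4): δ = 108.16°  ·
  (2,5): δ = 23.77°  ✓
  (3,4): δ = 134.39°  ·
  (3,5): δ = 50.00°  ✓
  (4,5): δ = 95.60°  ·
antipodal pairs: 7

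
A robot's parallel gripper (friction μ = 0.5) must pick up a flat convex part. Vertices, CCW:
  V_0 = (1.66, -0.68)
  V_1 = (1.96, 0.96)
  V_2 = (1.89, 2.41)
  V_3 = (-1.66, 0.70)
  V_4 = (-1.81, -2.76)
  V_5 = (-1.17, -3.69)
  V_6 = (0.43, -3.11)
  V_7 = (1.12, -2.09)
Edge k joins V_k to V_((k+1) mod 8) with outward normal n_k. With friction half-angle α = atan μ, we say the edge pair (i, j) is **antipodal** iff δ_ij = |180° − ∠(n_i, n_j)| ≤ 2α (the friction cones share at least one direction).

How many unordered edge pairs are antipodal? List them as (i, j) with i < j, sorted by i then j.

count = 9; pairs: (0,3), (0,4), (1,3), (1,4), (2,5), (2,6), (2,7), (3,6), (3,7)

α = atan 0.5 = 26.57°;  2α = 53.13°
n_0 = (+0.9837, -0.1799)
n_1 = (+0.9988, +0.0482)
n_2 = (-0.4340, +0.9009)
n_3 = (-0.9991, +0.0433)
n_4 = (-0.8238, -0.5669)
n_5 = (+0.3408, -0.9401)
n_6 = (+0.8283, -0.5603)
n_7 = (+0.9339, -0.3576)
  (0,1): δ = 166.87°  ·
  (0,2): δ = 53.91°  ·
  (0,3): δ = 7.88°  ✓
  (0,4): δ = 44.90°  ✓
  (0,5): δ = 120.29°  ·
  (0,6): δ = 156.29°  ·
  (0,7): δ = 169.41°  ·
  (1,2): δ = 67.04°  ·
  (1,3): δ = 5.25°  ✓
  (1,4): δ = 31.77°  ✓
  (1,5): δ = 107.16°  ·
  (1,6): δ = 143.16°  ·
  (1,7): δ = 156.28°  ·
  (2,3): δ = 118.20°  ·
  (2,4): δ = 81.18°  ·
  (2,5): δ = 5.79°  ✓
  (2,6): δ = 30.20°  ✓
  (2,7): δ = 43.32°  ✓
  (3,4): δ = 142.98°  ·
  (3,5): δ = 67.59°  ·
  (3,6): δ = 31.59°  ✓
  (3,7): δ = 18.47°  ✓
  (4,5): δ = 104.61°  ·
  (4,6): δ = 68.61°  ·
  (4,7): δ = 55.49°  ·
  (5,6): δ = 144.00°  ·
  (5,7): δ = 130.88°  ·
  (6,7): δ = 166.88°  ·
antipodal pairs: 9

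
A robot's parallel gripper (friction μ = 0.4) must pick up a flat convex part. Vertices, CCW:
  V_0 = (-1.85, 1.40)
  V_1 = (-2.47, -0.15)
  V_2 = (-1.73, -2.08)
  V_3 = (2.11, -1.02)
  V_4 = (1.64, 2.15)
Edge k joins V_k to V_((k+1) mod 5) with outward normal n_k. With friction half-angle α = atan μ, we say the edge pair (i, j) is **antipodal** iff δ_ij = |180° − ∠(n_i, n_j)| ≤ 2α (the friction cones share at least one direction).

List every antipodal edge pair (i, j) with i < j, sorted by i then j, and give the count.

α = atan 0.4 = 21.80°;  2α = 43.60°
n_0 = (-0.9285, +0.3714)
n_1 = (-0.9337, -0.3580)
n_2 = (+0.2661, -0.9639)
n_3 = (+0.9892, +0.1467)
n_4 = (-0.2101, +0.9777)
  (0,1): δ = 137.22°  ·
  (0,2): δ = 52.77°  ·
  (0,3): δ = 30.23°  ✓
  (0,4): δ = 123.93°  ·
  (1,2): δ = 95.55°  ·
  (1,3): δ = 12.54°  ✓
  (1,4): δ = 81.15°  ·
  (2,3): δ = 97.00°  ·
  (2,4): δ = 3.30°  ✓
  (3,4): δ = 86.31°  ·
antipodal pairs: 3

count = 3; pairs: (0,3), (1,3), (2,4)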